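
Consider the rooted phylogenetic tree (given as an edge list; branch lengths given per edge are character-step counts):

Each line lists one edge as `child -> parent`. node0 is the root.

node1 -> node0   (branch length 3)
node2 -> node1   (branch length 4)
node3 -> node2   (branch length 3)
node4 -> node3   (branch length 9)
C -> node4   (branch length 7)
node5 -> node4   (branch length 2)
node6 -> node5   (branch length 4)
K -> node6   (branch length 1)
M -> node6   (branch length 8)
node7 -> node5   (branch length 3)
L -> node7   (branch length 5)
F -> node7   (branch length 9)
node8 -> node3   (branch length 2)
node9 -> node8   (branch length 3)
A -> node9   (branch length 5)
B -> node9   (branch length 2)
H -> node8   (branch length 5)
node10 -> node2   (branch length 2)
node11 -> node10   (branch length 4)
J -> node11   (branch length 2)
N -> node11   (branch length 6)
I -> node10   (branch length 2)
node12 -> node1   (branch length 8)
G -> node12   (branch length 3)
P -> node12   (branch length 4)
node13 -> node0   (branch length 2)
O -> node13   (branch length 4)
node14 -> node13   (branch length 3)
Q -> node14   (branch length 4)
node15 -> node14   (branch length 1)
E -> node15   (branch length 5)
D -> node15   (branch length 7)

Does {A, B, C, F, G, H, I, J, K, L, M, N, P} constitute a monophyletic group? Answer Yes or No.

The most recent common ancestor of these taxa subtends ((((C,((K,M),(L,F))),((A,B),H)),((J,N),I)),(G,P)).
That clade has exactly 13 tips — every listed taxon and nothing else — so the group is monophyletic.

Yes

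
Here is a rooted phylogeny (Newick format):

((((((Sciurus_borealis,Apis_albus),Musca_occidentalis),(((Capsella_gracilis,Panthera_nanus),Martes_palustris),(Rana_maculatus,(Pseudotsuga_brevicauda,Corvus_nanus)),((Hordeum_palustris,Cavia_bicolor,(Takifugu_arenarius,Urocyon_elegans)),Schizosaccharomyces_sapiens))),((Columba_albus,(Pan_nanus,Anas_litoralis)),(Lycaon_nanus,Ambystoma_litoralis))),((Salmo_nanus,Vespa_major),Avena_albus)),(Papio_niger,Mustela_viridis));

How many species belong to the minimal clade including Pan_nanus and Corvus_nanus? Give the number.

The MRCA of Pan_nanus and Corvus_nanus is the node subtending ((((Sciurus_borealis,Apis_albus),Musca_occidentalis),(((Capsella_gracilis,Panthera_nanus),Martes_palustris),(Rana_maculatus,(Pseudotsuga_brevicauda,Corvus_nanus)),((Hordeum_palustris,Cavia_bicolor,(Takifugu_arenarius,Urocyon_elegans)),Schizosaccharomyces_sapiens))),((Columba_albus,(Pan_nanus,Anas_litoralis)),(Lycaon_nanus,Ambystoma_litoralis))).
That clade contains 19 terminal taxa: Ambystoma_litoralis, Anas_litoralis, Apis_albus, Capsella_gracilis, Cavia_bicolor, Columba_albus, Corvus_nanus, Hordeum_palustris, Lycaon_nanus, Martes_palustris, Musca_occidentalis, Pan_nanus, Panthera_nanus, Pseudotsuga_brevicauda, Rana_maculatus, Schizosaccharomyces_sapiens, Sciurus_borealis, Takifugu_arenarius, Urocyon_elegans.

19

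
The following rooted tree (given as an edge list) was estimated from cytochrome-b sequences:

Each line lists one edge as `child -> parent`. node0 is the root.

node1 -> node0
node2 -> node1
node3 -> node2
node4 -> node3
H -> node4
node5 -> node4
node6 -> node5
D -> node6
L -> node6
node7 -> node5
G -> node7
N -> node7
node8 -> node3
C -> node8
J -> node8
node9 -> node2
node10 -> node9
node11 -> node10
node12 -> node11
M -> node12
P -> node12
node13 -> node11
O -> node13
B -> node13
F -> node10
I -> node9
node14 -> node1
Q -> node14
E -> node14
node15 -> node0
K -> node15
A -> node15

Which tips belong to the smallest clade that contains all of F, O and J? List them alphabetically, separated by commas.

Tracing F: it sits inside (((M,P),(O,B)),F).
Tracing O: it sits inside (O,B).
Tracing J: it sits inside (C,J).
The smallest clade enclosing all 3 is (((H,((D,L),(G,N))),(C,J)),((((M,P),(O,B)),F),I)); the answer is its 13 terminal taxa in alphabetical order.

B, C, D, F, G, H, I, J, L, M, N, O, P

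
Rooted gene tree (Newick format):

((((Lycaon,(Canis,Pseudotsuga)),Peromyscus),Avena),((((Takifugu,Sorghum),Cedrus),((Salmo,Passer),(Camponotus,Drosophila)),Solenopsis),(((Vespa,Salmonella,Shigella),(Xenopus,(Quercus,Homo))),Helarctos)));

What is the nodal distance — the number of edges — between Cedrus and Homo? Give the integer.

The MRCA of Cedrus and Homo is the node subtending ((((Takifugu,Sorghum),Cedrus),((Salmo,Passer),(Camponotus,Drosophila)),Solenopsis),(((Vespa,Salmonella,Shigella),(Xenopus,(Quercus,Homo))),Helarctos)).
From Cedrus up to that node: 3 branches. From Homo up to the same node: 5 branches. Total: 3 + 5 = 8.

8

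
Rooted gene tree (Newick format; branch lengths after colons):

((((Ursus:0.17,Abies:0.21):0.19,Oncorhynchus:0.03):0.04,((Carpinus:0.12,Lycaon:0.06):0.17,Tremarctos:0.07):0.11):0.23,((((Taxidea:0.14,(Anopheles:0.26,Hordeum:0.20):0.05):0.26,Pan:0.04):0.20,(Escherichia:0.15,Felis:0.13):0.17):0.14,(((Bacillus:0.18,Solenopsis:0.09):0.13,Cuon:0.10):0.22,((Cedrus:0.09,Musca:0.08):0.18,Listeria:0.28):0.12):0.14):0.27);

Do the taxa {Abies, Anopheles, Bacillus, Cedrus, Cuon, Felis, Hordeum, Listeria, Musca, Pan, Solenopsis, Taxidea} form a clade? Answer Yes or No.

The MRCA of the listed taxa is the root, so the smallest clade containing them is the whole tree.
That clade also contains Carpinus, Escherichia, Lycaon, Oncorhynchus, Tremarctos, Ursus, which are not in the proposed group, so the group is not monophyletic.

No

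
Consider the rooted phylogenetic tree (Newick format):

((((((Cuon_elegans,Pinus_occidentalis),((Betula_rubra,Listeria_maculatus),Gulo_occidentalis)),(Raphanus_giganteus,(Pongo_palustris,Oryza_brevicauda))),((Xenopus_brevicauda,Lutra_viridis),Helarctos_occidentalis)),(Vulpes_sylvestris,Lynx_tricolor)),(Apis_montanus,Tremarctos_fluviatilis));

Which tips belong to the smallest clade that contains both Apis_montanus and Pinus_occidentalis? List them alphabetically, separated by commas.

Apis_montanus, Betula_rubra, Cuon_elegans, Gulo_occidentalis, Helarctos_occidentalis, Listeria_maculatus, Lutra_viridis, Lynx_tricolor, Oryza_brevicauda, Pinus_occidentalis, Pongo_palustris, Raphanus_giganteus, Tremarctos_fluviatilis, Vulpes_sylvestris, Xenopus_brevicauda

Tracing Apis_montanus: it sits inside (Apis_montanus,Tremarctos_fluviatilis).
Tracing Pinus_occidentalis: it sits inside (Cuon_elegans,Pinus_occidentalis).
The smallest clade enclosing both is the whole tree (their MRCA is the root), so the answer is all 15 tips in alphabetical order.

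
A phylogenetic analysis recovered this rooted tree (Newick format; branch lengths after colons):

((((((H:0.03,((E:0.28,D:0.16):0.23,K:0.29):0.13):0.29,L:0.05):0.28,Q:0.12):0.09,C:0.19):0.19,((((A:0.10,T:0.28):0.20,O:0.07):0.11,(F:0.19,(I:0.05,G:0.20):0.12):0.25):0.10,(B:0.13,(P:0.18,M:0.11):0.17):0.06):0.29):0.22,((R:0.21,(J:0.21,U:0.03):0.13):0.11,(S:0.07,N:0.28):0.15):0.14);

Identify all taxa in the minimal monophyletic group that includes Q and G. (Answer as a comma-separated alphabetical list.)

A, B, C, D, E, F, G, H, I, K, L, M, O, P, Q, T

Tracing Q: it sits inside (((H,((E,D),K)),L),Q).
Tracing G: it sits inside (I,G).
The smallest clade enclosing both is (((((H,((E,D),K)),L),Q),C),((((A,T),O),(F,(I,G))),(B,(P,M)))); the answer is its 16 terminal taxa in alphabetical order.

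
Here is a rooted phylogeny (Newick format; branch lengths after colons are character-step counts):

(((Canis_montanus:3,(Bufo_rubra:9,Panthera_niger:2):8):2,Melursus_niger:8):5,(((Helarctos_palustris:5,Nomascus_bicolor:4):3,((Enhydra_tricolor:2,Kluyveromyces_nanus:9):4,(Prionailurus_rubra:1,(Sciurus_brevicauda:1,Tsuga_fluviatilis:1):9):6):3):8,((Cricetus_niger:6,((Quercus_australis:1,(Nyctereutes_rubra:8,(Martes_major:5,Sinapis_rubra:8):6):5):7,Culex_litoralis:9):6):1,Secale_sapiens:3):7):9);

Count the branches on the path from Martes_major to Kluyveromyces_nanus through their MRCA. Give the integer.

The MRCA of Martes_major and Kluyveromyces_nanus is the node subtending (((Helarctos_palustris,Nomascus_bicolor),((Enhydra_tricolor,Kluyveromyces_nanus),(Prionailurus_rubra,(Sciurus_brevicauda,Tsuga_fluviatilis)))),((Cricetus_niger,((Quercus_australis,(Nyctereutes_rubra,(Martes_major,Sinapis_rubra))),Culex_litoralis)),Secale_sapiens)).
From Martes_major up to that node: 7 branches. From Kluyveromyces_nanus up to the same node: 4 branches. Total: 7 + 4 = 11.

11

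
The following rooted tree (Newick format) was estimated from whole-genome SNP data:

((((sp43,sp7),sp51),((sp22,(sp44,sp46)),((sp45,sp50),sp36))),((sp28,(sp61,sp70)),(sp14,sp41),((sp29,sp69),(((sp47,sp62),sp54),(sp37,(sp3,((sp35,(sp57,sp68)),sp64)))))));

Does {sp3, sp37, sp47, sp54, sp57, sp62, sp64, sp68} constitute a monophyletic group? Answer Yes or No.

The MRCA of the listed taxa subtends (((sp47,sp62),sp54),(sp37,(sp3,((sp35,(sp57,sp68)),sp64)))).
That clade also contains sp35, which is not in the proposed group, so the group is not monophyletic.

No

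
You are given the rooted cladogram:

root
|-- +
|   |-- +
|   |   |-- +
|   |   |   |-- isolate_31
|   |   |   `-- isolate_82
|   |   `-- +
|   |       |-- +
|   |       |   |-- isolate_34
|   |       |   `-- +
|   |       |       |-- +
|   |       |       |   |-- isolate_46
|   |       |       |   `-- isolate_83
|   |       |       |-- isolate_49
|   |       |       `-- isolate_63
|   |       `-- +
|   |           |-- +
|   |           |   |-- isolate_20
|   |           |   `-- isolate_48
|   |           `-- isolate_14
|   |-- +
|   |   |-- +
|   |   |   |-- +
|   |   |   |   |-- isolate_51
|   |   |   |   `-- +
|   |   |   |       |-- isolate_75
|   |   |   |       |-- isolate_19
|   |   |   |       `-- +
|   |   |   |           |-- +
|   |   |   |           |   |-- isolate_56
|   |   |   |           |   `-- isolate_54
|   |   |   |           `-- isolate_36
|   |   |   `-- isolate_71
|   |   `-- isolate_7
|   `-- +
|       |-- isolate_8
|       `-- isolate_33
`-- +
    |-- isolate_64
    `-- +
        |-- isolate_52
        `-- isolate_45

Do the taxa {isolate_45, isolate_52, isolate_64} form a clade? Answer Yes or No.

The most recent common ancestor of these taxa subtends (isolate_64,(isolate_52,isolate_45)).
That clade has exactly 3 tips — every listed taxon and nothing else — so the group is monophyletic.

Yes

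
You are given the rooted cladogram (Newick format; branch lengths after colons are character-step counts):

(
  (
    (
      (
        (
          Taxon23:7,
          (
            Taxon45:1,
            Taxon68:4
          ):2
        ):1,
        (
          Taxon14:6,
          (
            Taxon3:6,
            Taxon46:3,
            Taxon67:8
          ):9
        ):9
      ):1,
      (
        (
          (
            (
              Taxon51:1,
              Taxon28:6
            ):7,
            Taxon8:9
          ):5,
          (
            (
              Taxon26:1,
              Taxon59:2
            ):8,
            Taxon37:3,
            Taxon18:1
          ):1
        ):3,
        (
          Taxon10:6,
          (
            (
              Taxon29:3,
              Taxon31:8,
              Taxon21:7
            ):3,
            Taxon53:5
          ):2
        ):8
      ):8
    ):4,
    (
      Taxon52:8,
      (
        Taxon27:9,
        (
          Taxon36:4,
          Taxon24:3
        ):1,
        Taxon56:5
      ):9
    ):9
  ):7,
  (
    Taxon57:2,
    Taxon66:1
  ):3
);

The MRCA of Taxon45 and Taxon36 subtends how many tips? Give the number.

The MRCA of Taxon45 and Taxon36 is the node subtending ((((Taxon23,(Taxon45,Taxon68)),(Taxon14,(Taxon3,Taxon46,Taxon67))),((((Taxon51,Taxon28),Taxon8),((Taxon26,Taxon59),Taxon37,Taxon18)),(Taxon10,((Taxon29,Taxon31,Taxon21),Taxon53)))),(Taxon52,(Taxon27,(Taxon36,Taxon24),Taxon56))).
That clade contains 24 terminal taxa: Taxon10, Taxon14, Taxon18, Taxon21, Taxon23, Taxon24, Taxon26, Taxon27, Taxon28, Taxon29, Taxon3, Taxon31, Taxon36, Taxon37, Taxon45, Taxon46, Taxon51, Taxon52, Taxon53, Taxon56, Taxon59, Taxon67, Taxon68, Taxon8.

24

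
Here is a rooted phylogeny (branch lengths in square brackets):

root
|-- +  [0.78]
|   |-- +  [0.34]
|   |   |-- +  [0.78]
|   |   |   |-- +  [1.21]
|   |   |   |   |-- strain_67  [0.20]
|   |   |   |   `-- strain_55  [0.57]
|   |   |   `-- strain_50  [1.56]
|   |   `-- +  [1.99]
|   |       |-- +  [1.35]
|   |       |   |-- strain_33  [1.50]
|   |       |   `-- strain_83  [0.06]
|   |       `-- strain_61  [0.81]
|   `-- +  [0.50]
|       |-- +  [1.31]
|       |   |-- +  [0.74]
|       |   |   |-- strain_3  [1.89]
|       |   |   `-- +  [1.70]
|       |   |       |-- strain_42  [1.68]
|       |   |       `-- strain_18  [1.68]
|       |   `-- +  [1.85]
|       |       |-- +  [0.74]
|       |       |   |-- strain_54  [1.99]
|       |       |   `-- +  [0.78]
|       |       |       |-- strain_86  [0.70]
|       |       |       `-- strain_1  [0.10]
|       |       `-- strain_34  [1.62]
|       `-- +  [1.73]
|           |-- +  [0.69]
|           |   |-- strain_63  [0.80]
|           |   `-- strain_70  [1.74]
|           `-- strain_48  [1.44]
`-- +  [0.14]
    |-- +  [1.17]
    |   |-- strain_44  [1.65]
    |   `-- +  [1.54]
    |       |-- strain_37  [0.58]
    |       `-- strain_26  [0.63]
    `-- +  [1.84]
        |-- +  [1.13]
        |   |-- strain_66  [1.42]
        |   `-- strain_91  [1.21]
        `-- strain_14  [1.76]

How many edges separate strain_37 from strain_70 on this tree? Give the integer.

9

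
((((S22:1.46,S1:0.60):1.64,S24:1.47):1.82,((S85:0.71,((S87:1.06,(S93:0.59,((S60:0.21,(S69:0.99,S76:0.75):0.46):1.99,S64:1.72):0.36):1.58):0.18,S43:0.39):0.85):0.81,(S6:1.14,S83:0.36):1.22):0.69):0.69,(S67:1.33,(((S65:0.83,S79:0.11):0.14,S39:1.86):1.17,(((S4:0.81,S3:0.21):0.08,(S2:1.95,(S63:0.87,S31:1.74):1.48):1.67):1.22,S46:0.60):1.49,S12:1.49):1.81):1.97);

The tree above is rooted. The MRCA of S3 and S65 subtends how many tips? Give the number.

10

The MRCA of S3 and S65 is the node subtending (((S65,S79),S39),(((S4,S3),(S2,(S63,S31))),S46),S12).
That clade contains 10 terminal taxa: S12, S2, S3, S31, S39, S4, S46, S63, S65, S79.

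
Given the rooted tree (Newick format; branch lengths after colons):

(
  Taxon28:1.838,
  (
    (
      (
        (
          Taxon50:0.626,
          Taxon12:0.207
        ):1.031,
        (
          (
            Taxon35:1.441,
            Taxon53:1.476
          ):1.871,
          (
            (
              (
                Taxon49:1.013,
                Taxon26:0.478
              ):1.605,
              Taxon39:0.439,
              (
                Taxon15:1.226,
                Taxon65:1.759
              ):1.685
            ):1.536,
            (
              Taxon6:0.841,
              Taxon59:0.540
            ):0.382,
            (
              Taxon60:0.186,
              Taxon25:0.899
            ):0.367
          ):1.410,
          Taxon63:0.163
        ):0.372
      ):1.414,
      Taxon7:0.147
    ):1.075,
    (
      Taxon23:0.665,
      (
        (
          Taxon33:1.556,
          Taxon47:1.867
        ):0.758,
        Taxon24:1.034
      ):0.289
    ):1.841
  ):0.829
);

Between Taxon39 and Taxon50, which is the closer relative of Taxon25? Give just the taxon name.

The MRCA of Taxon25 and Taxon39 subtends (((Taxon49,Taxon26),Taxon39,(Taxon15,Taxon65)),(Taxon6,Taxon59),(Taxon60,Taxon25)) (9 taxa).
The MRCA of Taxon25 and Taxon50 subtends ((Taxon50,Taxon12),((Taxon35,Taxon53),(((Taxon49,Taxon26),Taxon39,(Taxon15,Taxon65)),(Taxon6,Taxon59),(Taxon60,Taxon25)),Taxon63)) (14 taxa).
The first is nested inside the second, so Taxon25 shares a more recent common ancestor with Taxon39.

Taxon39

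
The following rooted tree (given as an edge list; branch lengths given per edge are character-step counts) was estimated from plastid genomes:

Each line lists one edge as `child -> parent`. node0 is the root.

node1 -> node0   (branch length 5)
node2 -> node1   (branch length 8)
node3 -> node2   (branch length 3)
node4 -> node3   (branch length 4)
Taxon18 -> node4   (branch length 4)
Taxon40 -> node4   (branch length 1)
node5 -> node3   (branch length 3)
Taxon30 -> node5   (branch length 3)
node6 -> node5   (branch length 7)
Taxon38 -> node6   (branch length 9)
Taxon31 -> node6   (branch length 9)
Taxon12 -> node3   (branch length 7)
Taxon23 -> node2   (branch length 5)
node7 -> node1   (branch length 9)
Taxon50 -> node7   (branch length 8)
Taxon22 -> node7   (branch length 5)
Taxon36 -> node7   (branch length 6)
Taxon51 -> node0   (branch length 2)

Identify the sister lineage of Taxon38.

Taxon31

Taxon38 attaches to the tree at the node subtending (Taxon38,Taxon31).
The other lineage descending from that same node — the sister group — is the single tip Taxon31.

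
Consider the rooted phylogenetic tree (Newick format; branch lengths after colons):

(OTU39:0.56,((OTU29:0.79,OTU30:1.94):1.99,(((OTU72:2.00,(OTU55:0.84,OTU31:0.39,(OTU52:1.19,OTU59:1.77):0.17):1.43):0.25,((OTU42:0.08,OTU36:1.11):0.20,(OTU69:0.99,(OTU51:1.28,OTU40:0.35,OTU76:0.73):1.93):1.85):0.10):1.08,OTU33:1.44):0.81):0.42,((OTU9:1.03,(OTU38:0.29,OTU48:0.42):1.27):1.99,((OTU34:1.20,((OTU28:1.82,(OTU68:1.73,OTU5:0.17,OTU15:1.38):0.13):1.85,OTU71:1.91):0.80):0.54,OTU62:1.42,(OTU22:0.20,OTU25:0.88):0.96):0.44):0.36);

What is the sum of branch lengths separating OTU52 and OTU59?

The path runs OTU52 → … → MRCA → … → OTU59; the MRCA is the node subtending (OTU52,OTU59).
Branch lengths along that path: 1.19 + 1.77 = 2.96.

2.96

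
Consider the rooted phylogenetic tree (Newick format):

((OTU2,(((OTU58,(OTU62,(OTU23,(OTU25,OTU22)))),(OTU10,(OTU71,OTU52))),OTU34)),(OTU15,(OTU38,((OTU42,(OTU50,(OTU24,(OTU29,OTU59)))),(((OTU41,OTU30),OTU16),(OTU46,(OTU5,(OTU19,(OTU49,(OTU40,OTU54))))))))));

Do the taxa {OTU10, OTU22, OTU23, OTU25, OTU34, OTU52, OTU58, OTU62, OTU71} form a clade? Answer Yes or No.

Yes

The most recent common ancestor of these taxa subtends (((OTU58,(OTU62,(OTU23,(OTU25,OTU22)))),(OTU10,(OTU71,OTU52))),OTU34).
That clade has exactly 9 tips — every listed taxon and nothing else — so the group is monophyletic.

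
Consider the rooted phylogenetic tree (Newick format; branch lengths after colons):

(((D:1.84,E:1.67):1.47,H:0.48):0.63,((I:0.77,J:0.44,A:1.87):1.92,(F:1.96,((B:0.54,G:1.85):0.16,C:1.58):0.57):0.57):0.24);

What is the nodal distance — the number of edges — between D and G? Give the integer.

8

The MRCA of D and G is the root of the tree.
From D up to that node: 3 branches. From G up to the same node: 5 branches. Total: 3 + 5 = 8.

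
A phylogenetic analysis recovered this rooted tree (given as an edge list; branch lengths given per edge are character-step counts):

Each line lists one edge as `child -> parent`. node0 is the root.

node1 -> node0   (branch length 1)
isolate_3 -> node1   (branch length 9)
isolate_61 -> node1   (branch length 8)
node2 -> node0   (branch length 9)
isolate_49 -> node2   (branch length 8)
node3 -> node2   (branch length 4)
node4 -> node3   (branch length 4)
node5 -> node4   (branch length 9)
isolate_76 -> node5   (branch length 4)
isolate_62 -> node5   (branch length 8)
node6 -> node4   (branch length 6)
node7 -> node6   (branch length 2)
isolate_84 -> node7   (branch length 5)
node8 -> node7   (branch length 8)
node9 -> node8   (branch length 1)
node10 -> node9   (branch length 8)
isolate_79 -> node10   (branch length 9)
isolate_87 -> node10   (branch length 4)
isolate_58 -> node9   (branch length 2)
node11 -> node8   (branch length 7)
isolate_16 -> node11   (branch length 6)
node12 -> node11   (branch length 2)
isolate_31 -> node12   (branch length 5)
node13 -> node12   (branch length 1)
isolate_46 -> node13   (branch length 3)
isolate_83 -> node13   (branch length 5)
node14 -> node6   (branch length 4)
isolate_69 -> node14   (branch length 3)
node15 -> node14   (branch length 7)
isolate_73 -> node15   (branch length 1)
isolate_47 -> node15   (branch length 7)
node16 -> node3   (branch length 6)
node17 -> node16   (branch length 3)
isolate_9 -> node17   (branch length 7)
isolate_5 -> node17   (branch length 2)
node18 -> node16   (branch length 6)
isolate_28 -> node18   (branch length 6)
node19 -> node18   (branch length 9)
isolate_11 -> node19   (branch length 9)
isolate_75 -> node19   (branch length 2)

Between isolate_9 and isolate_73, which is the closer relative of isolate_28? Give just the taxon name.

isolate_9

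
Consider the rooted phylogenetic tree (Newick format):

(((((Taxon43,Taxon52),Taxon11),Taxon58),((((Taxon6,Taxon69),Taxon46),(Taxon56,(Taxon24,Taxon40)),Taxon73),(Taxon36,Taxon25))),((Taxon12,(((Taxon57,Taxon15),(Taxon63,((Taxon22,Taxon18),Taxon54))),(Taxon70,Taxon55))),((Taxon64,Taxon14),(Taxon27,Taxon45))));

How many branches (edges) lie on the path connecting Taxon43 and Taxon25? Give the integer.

7

The MRCA of Taxon43 and Taxon25 is the node subtending ((((Taxon43,Taxon52),Taxon11),Taxon58),((((Taxon6,Taxon69),Taxon46),(Taxon56,(Taxon24,Taxon40)),Taxon73),(Taxon36,Taxon25))).
From Taxon43 up to that node: 4 branches. From Taxon25 up to the same node: 3 branches. Total: 4 + 3 = 7.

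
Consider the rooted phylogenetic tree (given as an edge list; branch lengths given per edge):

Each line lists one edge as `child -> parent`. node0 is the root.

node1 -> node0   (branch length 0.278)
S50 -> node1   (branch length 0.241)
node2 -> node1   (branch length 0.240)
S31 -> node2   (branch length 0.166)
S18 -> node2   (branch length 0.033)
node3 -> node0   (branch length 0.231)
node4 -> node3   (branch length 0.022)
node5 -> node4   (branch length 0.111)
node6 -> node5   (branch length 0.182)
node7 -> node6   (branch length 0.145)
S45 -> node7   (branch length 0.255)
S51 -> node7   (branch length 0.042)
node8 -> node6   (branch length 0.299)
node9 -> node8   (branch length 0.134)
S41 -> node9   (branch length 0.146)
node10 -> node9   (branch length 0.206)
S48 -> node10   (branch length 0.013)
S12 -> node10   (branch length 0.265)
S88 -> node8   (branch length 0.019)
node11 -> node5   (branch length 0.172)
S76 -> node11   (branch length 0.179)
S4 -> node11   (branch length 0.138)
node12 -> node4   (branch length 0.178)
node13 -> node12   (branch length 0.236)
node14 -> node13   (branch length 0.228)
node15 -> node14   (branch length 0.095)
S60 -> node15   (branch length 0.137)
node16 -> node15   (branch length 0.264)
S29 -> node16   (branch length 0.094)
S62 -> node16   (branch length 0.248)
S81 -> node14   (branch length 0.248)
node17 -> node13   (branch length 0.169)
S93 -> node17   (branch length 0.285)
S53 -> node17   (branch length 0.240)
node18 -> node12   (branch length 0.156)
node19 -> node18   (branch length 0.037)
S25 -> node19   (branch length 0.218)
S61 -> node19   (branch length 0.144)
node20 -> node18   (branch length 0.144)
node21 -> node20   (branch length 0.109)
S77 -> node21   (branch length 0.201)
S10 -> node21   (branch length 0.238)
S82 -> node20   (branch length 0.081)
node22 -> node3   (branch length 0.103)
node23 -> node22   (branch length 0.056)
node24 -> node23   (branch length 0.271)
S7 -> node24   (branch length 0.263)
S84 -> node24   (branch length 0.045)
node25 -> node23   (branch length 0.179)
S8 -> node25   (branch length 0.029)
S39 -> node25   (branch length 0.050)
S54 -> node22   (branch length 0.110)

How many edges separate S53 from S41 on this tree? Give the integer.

9

The MRCA of S53 and S41 is the node subtending ((((S45,S51),((S41,(S48,S12)),S88)),(S76,S4)),((((S60,(S29,S62)),S81),(S93,S53)),((S25,S61),((S77,S10),S82)))).
From S53 up to that node: 4 branches. From S41 up to the same node: 5 branches. Total: 4 + 5 = 9.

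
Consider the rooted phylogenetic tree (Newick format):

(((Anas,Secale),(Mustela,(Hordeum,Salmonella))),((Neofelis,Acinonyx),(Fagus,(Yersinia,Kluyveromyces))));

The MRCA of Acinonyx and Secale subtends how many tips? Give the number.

10

The MRCA of Acinonyx and Secale is the root, so the clade is the entire tree.
That clade contains 10 terminal taxa: Acinonyx, Anas, Fagus, Hordeum, Kluyveromyces, Mustela, Neofelis, Salmonella, Secale, Yersinia.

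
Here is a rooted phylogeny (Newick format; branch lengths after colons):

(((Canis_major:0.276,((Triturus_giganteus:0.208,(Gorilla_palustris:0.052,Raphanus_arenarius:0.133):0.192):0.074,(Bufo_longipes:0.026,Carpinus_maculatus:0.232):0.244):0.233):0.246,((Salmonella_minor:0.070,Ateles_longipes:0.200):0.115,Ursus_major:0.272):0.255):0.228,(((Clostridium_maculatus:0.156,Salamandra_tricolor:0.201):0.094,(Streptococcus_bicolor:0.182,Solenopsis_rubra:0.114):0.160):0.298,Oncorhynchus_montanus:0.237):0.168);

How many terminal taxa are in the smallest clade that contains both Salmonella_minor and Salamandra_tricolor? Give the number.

The MRCA of Salmonella_minor and Salamandra_tricolor is the root, so the clade is the entire tree.
That clade contains 14 terminal taxa: Ateles_longipes, Bufo_longipes, Canis_major, Carpinus_maculatus, Clostridium_maculatus, Gorilla_palustris, Oncorhynchus_montanus, Raphanus_arenarius, Salamandra_tricolor, Salmonella_minor, Solenopsis_rubra, Streptococcus_bicolor, Triturus_giganteus, Ursus_major.

14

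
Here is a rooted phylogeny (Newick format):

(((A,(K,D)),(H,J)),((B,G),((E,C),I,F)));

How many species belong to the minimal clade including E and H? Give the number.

The MRCA of E and H is the root, so the clade is the entire tree.
That clade contains 11 terminal taxa: A, B, C, D, E, F, G, H, I, J, K.

11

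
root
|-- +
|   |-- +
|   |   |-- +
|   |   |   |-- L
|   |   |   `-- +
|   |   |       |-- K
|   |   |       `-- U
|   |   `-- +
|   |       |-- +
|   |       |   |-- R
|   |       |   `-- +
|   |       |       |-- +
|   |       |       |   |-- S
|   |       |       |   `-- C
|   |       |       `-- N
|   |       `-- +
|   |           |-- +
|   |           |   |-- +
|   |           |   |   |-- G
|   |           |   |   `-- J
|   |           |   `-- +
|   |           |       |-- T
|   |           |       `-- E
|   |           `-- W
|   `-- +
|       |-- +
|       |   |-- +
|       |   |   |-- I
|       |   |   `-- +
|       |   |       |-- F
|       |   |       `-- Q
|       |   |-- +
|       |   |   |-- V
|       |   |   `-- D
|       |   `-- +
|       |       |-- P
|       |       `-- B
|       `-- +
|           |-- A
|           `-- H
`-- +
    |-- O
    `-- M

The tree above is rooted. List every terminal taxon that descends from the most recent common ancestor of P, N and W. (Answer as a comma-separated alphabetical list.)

Tracing P: it sits inside (P,B).
Tracing N: it sits inside ((S,C),N).
Tracing W: it sits inside (((G,J),(T,E)),W).
The smallest clade enclosing all 3 is (((L,(K,U)),((R,((S,C),N)),(((G,J),(T,E)),W))),(((I,(F,Q)),(V,D),(P,B)),(A,H))); the answer is its 21 terminal taxa in alphabetical order.

A, B, C, D, E, F, G, H, I, J, K, L, N, P, Q, R, S, T, U, V, W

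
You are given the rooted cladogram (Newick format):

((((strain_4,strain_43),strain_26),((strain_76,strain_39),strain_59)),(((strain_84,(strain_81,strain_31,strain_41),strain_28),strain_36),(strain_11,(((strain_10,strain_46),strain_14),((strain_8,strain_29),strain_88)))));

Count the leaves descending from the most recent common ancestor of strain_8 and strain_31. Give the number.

13

The MRCA of strain_8 and strain_31 is the node subtending (((strain_84,(strain_81,strain_31,strain_41),strain_28),strain_36),(strain_11,(((strain_10,strain_46),strain_14),((strain_8,strain_29),strain_88)))).
That clade contains 13 terminal taxa: strain_10, strain_11, strain_14, strain_28, strain_29, strain_31, strain_36, strain_41, strain_46, strain_8, strain_81, strain_84, strain_88.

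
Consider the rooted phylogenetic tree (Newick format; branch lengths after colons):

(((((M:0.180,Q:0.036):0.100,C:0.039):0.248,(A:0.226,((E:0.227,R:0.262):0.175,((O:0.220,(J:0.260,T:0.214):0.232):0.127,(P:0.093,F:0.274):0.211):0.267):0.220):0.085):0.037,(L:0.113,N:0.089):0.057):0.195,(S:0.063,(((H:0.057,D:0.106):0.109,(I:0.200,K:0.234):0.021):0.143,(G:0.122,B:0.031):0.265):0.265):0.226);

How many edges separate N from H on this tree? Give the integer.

8

The MRCA of N and H is the root of the tree.
From N up to that node: 3 branches. From H up to the same node: 5 branches. Total: 3 + 5 = 8.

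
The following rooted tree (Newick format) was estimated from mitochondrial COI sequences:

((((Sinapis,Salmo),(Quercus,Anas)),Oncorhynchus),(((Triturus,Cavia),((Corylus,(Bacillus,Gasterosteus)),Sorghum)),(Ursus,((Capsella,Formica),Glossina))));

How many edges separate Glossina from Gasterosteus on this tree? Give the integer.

8

The MRCA of Glossina and Gasterosteus is the node subtending (((Triturus,Cavia),((Corylus,(Bacillus,Gasterosteus)),Sorghum)),(Ursus,((Capsella,Formica),Glossina))).
From Glossina up to that node: 3 branches. From Gasterosteus up to the same node: 5 branches. Total: 3 + 5 = 8.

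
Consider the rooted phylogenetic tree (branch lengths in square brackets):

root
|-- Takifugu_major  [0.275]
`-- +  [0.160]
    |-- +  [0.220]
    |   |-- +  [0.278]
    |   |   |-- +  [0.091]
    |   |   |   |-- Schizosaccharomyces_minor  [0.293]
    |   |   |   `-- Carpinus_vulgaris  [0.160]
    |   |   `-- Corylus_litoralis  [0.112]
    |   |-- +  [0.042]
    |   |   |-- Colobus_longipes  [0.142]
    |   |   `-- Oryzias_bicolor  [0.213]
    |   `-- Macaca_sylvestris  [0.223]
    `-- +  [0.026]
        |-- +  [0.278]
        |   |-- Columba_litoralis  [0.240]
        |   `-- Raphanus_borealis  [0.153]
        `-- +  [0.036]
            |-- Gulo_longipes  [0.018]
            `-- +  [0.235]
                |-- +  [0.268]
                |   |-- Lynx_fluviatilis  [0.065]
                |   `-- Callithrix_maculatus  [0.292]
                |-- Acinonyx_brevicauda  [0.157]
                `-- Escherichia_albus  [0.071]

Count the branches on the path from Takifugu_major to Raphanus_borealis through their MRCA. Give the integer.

5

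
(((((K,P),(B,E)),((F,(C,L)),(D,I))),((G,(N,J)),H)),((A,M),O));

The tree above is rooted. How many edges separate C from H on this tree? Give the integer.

7

The MRCA of C and H is the node subtending ((((K,P),(B,E)),((F,(C,L)),(D,I))),((G,(N,J)),H)).
From C up to that node: 5 branches. From H up to the same node: 2 branches. Total: 5 + 2 = 7.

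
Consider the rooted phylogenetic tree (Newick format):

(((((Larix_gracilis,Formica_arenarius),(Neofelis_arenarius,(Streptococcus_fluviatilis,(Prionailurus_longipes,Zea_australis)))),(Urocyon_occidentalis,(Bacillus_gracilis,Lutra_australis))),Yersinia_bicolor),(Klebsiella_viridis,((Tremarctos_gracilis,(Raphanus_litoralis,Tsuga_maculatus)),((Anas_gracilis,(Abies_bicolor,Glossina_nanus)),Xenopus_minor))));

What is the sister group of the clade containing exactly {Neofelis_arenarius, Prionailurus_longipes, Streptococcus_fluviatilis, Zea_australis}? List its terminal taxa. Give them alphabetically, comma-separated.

Formica_arenarius, Larix_gracilis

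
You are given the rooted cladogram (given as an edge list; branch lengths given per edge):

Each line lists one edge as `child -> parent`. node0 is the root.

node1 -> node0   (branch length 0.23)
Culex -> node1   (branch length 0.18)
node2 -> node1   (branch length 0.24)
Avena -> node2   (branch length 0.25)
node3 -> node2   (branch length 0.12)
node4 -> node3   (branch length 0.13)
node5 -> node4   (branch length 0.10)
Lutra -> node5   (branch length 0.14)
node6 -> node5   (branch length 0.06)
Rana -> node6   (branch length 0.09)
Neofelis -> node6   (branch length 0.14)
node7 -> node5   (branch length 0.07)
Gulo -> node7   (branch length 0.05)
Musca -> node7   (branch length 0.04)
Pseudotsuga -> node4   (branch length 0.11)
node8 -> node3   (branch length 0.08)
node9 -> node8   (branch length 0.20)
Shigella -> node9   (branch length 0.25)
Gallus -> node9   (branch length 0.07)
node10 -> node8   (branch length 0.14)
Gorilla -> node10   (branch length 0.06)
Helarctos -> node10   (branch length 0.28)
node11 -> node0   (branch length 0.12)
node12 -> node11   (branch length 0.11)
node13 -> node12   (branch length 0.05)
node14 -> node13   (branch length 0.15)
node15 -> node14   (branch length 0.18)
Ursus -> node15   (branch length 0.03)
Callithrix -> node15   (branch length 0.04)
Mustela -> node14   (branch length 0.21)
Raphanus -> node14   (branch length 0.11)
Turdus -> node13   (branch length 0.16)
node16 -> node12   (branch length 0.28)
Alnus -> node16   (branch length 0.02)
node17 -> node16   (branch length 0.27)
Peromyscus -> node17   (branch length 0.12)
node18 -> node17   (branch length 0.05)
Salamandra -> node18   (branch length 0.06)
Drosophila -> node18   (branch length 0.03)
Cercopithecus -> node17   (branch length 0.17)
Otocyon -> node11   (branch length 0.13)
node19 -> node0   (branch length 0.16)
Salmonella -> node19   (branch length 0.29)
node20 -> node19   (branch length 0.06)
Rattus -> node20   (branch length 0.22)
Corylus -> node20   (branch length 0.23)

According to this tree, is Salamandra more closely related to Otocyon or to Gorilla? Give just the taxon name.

The MRCA of Salamandra and Otocyon subtends (((((Ursus,Callithrix),Mustela,Raphanus),Turdus),(Alnus,(Peromyscus,(Salamandra,Drosophila),Cercopithecus))),Otocyon) (11 taxa).
The MRCA of Salamandra and Gorilla is the root, subtending the entire tree (26 taxa).
The first is nested inside the second, so Salamandra shares a more recent common ancestor with Otocyon.

Otocyon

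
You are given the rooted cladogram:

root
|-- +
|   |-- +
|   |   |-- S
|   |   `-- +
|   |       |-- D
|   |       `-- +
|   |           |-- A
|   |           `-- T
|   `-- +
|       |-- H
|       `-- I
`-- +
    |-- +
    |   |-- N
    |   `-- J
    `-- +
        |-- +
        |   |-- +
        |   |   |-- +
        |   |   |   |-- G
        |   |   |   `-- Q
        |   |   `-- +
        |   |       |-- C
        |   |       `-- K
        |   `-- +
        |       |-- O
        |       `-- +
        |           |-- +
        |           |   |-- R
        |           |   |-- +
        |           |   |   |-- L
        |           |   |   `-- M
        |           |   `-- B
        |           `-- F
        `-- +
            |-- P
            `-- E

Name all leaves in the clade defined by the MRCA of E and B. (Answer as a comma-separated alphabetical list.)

B, C, E, F, G, K, L, M, O, P, Q, R

Tracing E: it sits inside (P,E).
Tracing B: it sits inside (R,(L,M),B).
The smallest clade enclosing both is ((((G,Q),(C,K)),(O,((R,(L,M),B),F))),(P,E)); the answer is its 12 terminal taxa in alphabetical order.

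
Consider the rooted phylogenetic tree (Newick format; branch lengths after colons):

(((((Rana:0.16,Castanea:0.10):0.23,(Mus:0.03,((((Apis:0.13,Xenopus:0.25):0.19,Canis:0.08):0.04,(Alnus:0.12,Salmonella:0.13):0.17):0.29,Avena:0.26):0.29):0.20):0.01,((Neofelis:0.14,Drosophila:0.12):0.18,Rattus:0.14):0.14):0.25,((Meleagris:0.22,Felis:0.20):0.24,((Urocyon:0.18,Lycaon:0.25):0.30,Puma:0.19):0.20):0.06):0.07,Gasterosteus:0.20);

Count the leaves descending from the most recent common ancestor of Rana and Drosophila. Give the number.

12

The MRCA of Rana and Drosophila is the node subtending (((Rana,Castanea),(Mus,((((Apis,Xenopus),Canis),(Alnus,Salmonella)),Avena))),((Neofelis,Drosophila),Rattus)).
That clade contains 12 terminal taxa: Alnus, Apis, Avena, Canis, Castanea, Drosophila, Mus, Neofelis, Rana, Rattus, Salmonella, Xenopus.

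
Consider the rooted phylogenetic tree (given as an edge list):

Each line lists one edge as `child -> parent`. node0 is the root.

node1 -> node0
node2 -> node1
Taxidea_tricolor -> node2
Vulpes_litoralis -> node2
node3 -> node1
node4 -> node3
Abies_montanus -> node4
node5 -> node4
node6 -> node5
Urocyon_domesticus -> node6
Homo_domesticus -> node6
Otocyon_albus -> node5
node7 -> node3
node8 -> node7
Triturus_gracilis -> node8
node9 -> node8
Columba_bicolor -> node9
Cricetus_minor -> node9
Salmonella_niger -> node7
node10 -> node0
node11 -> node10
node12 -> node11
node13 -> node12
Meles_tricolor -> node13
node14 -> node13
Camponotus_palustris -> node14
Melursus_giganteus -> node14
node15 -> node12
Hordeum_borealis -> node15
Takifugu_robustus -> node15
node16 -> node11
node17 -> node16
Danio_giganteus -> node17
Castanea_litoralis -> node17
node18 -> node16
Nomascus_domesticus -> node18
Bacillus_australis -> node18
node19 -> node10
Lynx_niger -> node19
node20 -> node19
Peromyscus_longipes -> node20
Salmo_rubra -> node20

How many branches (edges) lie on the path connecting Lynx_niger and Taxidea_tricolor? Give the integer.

6

The MRCA of Lynx_niger and Taxidea_tricolor is the root of the tree.
From Lynx_niger up to that node: 3 branches. From Taxidea_tricolor up to the same node: 3 branches. Total: 3 + 3 = 6.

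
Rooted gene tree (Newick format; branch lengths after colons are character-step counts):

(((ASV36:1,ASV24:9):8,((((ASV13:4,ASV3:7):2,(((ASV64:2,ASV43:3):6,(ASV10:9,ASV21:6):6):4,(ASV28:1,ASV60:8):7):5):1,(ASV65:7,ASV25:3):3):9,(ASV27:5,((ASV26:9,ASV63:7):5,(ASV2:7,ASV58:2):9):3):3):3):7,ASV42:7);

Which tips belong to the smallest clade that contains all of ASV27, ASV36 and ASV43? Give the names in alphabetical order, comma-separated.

ASV10, ASV13, ASV2, ASV21, ASV24, ASV25, ASV26, ASV27, ASV28, ASV3, ASV36, ASV43, ASV58, ASV60, ASV63, ASV64, ASV65

Tracing ASV27: it sits inside (ASV27,((ASV26,ASV63),(ASV2,ASV58))).
Tracing ASV36: it sits inside (ASV36,ASV24).
Tracing ASV43: it sits inside (ASV64,ASV43).
The smallest clade enclosing all 3 is ((ASV36,ASV24),((((ASV13,ASV3),(((ASV64,ASV43),(ASV10,ASV21)),(ASV28,ASV60))),(ASV65,ASV25)),(ASV27,((ASV26,ASV63),(ASV2,ASV58))))); the answer is its 17 terminal taxa in alphabetical order.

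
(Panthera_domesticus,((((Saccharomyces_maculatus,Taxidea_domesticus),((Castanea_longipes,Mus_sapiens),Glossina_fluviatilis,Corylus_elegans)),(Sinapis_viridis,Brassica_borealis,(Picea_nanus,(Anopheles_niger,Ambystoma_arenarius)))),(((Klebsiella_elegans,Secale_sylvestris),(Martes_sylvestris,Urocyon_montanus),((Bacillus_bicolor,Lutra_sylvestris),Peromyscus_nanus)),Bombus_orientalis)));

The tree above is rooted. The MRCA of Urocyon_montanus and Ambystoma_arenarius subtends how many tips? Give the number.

19

The MRCA of Urocyon_montanus and Ambystoma_arenarius is the node subtending ((((Saccharomyces_maculatus,Taxidea_domesticus),((Castanea_longipes,Mus_sapiens),Glossina_fluviatilis,Corylus_elegans)),(Sinapis_viridis,Brassica_borealis,(Picea_nanus,(Anopheles_niger,Ambystoma_arenarius)))),(((Klebsiella_elegans,Secale_sylvestris),(Martes_sylvestris,Urocyon_montanus),((Bacillus_bicolor,Lutra_sylvestris),Peromyscus_nanus)),Bombus_orientalis)).
That clade contains 19 terminal taxa: Ambystoma_arenarius, Anopheles_niger, Bacillus_bicolor, Bombus_orientalis, Brassica_borealis, Castanea_longipes, Corylus_elegans, Glossina_fluviatilis, Klebsiella_elegans, Lutra_sylvestris, Martes_sylvestris, Mus_sapiens, Peromyscus_nanus, Picea_nanus, Saccharomyces_maculatus, Secale_sylvestris, Sinapis_viridis, Taxidea_domesticus, Urocyon_montanus.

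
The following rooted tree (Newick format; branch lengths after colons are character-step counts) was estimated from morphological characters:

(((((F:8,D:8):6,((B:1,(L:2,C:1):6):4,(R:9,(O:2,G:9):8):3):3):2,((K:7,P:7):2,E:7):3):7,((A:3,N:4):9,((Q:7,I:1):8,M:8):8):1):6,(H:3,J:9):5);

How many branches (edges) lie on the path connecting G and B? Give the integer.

5

The MRCA of G and B is the node subtending ((B,(L,C)),(R,(O,G))).
From G up to that node: 3 branches. From B up to the same node: 2 branches. Total: 3 + 2 = 5.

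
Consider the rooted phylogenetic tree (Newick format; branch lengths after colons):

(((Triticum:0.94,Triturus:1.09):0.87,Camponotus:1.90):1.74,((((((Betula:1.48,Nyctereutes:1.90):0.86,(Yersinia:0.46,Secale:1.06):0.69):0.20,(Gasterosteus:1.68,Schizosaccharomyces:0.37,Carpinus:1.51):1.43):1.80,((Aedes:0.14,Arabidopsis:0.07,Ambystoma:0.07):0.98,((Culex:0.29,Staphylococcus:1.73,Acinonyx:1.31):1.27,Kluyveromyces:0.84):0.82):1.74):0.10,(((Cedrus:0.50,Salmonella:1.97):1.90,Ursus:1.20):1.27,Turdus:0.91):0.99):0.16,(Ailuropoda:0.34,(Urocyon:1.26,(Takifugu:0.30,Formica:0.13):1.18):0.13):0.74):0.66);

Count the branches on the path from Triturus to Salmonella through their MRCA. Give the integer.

9

The MRCA of Triturus and Salmonella is the root of the tree.
From Triturus up to that node: 3 branches. From Salmonella up to the same node: 6 branches. Total: 3 + 6 = 9.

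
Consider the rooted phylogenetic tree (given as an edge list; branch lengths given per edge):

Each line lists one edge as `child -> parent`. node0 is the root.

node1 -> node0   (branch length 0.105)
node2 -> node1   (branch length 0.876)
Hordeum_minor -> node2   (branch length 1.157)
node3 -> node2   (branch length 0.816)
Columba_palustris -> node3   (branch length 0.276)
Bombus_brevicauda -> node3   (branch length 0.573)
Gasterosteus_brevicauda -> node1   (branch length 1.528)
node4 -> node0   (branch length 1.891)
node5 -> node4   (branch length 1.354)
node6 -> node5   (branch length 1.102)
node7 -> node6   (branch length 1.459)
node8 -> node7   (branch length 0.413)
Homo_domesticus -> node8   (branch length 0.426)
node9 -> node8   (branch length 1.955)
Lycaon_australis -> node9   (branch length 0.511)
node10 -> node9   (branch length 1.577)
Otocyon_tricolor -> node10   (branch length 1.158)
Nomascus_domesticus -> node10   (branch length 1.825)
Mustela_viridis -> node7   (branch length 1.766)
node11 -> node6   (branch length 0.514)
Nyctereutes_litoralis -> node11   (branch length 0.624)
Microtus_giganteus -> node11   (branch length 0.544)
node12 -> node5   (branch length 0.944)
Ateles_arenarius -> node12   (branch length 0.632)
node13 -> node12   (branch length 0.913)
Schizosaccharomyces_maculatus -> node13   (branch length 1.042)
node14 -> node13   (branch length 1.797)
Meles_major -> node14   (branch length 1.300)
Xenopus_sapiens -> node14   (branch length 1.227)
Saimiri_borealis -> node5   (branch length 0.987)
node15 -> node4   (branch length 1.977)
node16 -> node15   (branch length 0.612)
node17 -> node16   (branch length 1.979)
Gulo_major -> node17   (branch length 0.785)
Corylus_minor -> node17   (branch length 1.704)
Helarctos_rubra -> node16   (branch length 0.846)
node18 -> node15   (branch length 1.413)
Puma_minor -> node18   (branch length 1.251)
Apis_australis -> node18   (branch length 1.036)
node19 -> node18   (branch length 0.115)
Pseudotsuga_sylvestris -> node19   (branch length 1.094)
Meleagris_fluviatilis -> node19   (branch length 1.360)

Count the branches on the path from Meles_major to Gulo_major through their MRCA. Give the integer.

9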